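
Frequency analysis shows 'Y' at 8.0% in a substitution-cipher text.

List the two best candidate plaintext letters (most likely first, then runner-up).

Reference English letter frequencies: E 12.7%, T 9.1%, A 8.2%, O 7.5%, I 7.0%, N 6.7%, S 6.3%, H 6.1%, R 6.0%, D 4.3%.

Step 1: Observed frequency of 'Y' is 8.0%.
Step 2: Compute distances to each reference frequency and sort:
  A (8.2%): difference = 0.2% <-- BEST
  O (7.5%): difference = 0.5% <-- RUNNER-UP
  I (7.0%): difference = 1.0%
  T (9.1%): difference = 1.1%
  N (6.7%): difference = 1.3%
Step 3: Most likely is 'A' (8.2%, diff 0.2%); second most likely is 'O' (7.5%, diff 0.5%).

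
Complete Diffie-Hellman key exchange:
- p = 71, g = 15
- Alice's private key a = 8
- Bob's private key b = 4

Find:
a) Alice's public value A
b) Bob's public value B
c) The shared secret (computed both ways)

Step 1: A = g^a mod p = 15^8 mod 71 = 4.
Step 2: B = g^b mod p = 15^4 mod 71 = 2.
Step 3: Alice computes s = B^a mod p = 2^8 mod 71 = 43.
Step 4: Bob computes s = A^b mod p = 4^4 mod 71 = 43.
Both sides agree: shared secret = 43.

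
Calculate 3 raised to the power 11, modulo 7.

Step 1: Compute 3^11 mod 7 step by step, reducing modulo 7 at each step.
  3^1 mod 7 = 3
  3^2 mod 7 = (3 * 3) mod 7 = 2
  3^3 mod 7 = (2 * 3) mod 7 = 6
  3^4 mod 7 = (6 * 3) mod 7 = 4
  3^5 mod 7 = (4 * 3) mod 7 = 5
  3^6 mod 7 = (5 * 3) mod 7 = 1
  3^7 mod 7 = (1 * 3) mod 7 = 3
  3^8 mod 7 = (3 * 3) mod 7 = 2
  3^9 mod 7 = (2 * 3) mod 7 = 6
  3^10 mod 7 = (6 * 3) mod 7 = 4
  3^11 mod 7 = (4 * 3) mod 7 = 5
Step 2: Result = 5.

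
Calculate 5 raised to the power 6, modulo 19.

Step 1: Compute 5^6 mod 19 step by step, reducing modulo 19 at each step.
  5^1 mod 19 = 5
  5^2 mod 19 = (5 * 5) mod 19 = 6
  5^3 mod 19 = (6 * 5) mod 19 = 11
  5^4 mod 19 = (11 * 5) mod 19 = 17
  5^5 mod 19 = (17 * 5) mod 19 = 9
  5^6 mod 19 = (9 * 5) mod 19 = 7
Step 2: Result = 7.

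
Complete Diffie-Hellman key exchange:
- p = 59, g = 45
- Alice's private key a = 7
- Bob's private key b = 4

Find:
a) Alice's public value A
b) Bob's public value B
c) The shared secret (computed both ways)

Step 1: A = g^a mod p = 45^7 mod 59 = 26.
Step 2: B = g^b mod p = 45^4 mod 59 = 7.
Step 3: Alice computes s = B^a mod p = 7^7 mod 59 = 21.
Step 4: Bob computes s = A^b mod p = 26^4 mod 59 = 21.
Both sides agree: shared secret = 21.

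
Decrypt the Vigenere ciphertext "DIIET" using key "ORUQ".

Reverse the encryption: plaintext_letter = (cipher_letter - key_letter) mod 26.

Step 1: Extend key: ORUQO
Step 2: Decrypt each letter (c - k) mod 26:
  D(3) - O(14) = (3-14) mod 26 = 15 = P
  I(8) - R(17) = (8-17) mod 26 = 17 = R
  I(8) - U(20) = (8-20) mod 26 = 14 = O
  E(4) - Q(16) = (4-16) mod 26 = 14 = O
  T(19) - O(14) = (19-14) mod 26 = 5 = F
Plaintext: PROOF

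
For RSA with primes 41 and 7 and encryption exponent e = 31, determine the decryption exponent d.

Step 1: n = 41 * 7 = 287.
Step 2: phi(n) = 40 * 6 = 240.
Step 3: Find d such that 31 * d = 1 (mod 240).
Step 4: d = 31^(-1) mod 240 = 31.
Verification: 31 * 31 = 961 = 4 * 240 + 1.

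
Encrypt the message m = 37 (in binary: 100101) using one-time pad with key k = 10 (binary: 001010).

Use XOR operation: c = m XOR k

Step 1: Write out the XOR operation bit by bit:
  Message: 100101
  Key:     001010
  XOR:     101111
Step 2: Convert to decimal: 101111 = 47.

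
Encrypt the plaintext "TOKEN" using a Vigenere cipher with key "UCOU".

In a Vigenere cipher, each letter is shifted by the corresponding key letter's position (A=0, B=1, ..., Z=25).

Step 1: Repeat key to match plaintext length:
  Plaintext: TOKEN
  Key:       UCOUU
Step 2: Encrypt each letter:
  T(19) + U(20) = (19+20) mod 26 = 13 = N
  O(14) + C(2) = (14+2) mod 26 = 16 = Q
  K(10) + O(14) = (10+14) mod 26 = 24 = Y
  E(4) + U(20) = (4+20) mod 26 = 24 = Y
  N(13) + U(20) = (13+20) mod 26 = 7 = H
Ciphertext: NQYYH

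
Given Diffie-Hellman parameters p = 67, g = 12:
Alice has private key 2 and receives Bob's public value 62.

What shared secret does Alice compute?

Step 1: s = B^a mod p = 62^2 mod 67.
  62^1 mod 67 = 62
  62^2 mod 67 = (62 * 62) mod 67 = 25
Result: shared secret = 25.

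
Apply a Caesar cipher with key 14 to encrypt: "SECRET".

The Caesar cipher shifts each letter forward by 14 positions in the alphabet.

Step 1: For each letter, shift forward by 14 positions (mod 26).
  S (position 18) -> position (18+14) mod 26 = 6 -> G
  E (position 4) -> position (4+14) mod 26 = 18 -> S
  C (position 2) -> position (2+14) mod 26 = 16 -> Q
  R (position 17) -> position (17+14) mod 26 = 5 -> F
  E (position 4) -> position (4+14) mod 26 = 18 -> S
  T (position 19) -> position (19+14) mod 26 = 7 -> H
Result: GSQFSH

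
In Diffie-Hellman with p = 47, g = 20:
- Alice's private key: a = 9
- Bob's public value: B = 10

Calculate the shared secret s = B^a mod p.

Step 1: s = B^a mod p = 10^9 mod 47.
  10^1 mod 47 = 10
  10^2 mod 47 = (10 * 10) mod 47 = 6
  10^3 mod 47 = (6 * 10) mod 47 = 13
  10^4 mod 47 = (13 * 10) mod 47 = 36
  10^5 mod 47 = (36 * 10) mod 47 = 31
  10^6 mod 47 = (31 * 10) mod 47 = 28
  10^7 mod 47 = (28 * 10) mod 47 = 45
  10^8 mod 47 = (45 * 10) mod 47 = 27
  10^9 mod 47 = (27 * 10) mod 47 = 35
Result: shared secret = 35.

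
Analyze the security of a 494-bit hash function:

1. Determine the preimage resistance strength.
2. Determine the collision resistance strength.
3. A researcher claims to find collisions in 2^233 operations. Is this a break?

Step 1: Preimage resistance requires brute-force of 2^494 operations.
Step 2: Collision resistance (birthday bound) = 2^(494/2) = 2^247.
Step 3: The claimed attack costs 2^233 operations.
Step 4: Since 2^233 < 2^247, the claimed attack beats the generic birthday bound, so collision resistance is broken.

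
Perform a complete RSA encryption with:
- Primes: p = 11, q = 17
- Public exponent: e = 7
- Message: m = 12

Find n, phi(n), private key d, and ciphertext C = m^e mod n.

Step 1: n = 11 * 17 = 187.
Step 2: phi(n) = (11-1)(17-1) = 10 * 16 = 160.
Step 3: Find d = 7^(-1) mod 160 = 23.
  Verify: 7 * 23 = 161 = 1 (mod 160).
Step 4: C = 12^7 mod 187 = 177.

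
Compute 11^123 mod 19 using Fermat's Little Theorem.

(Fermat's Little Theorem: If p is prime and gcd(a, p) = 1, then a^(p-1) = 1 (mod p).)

Step 1: Since 19 is prime, by Fermat's Little Theorem: 11^18 = 1 (mod 19).
Step 2: Reduce exponent: 123 mod 18 = 15.
Step 3: So 11^123 = 11^15 (mod 19).
Step 4: 11^15 mod 19 = 1.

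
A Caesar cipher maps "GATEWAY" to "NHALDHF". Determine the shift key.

Step 1: Compare first letters: G (position 6) -> N (position 13).
Step 2: Shift = (13 - 6) mod 26 = 7.
The shift value is 7.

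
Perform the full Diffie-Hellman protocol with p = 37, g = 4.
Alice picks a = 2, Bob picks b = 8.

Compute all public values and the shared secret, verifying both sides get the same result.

Step 1: A = g^a mod p = 4^2 mod 37 = 16.
Step 2: B = g^b mod p = 4^8 mod 37 = 9.
Step 3: Alice computes s = B^a mod p = 9^2 mod 37 = 7.
Step 4: Bob computes s = A^b mod p = 16^8 mod 37 = 7.
Both sides agree: shared secret = 7.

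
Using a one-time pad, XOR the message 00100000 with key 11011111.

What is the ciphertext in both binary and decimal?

Step 1: Write out the XOR operation bit by bit:
  Message: 00100000
  Key:     11011111
  XOR:     11111111
Step 2: Convert to decimal: 11111111 = 255.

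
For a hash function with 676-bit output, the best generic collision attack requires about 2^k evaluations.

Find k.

Step 1: The hash has a 676-bit output.
Step 2: Collision resistance means it should be infeasible to find any x != y with h(x) = h(y).
By the birthday bound, a generic collision search succeeds after about sqrt(2^676) = 2^(676/2) = 2^338 evaluations.
Step 3: Security level = 338 bits.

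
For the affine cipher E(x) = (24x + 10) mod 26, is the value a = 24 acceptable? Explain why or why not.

Step 1: Compute gcd(24, 26).
Step 2: gcd(24, 26) = 2.
Since gcd = 2 != 1, 24 shares a common factor with 26, so it cannot be used.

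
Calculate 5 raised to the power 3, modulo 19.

Step 1: Compute 5^3 mod 19 step by step, reducing modulo 19 at each step.
  5^1 mod 19 = 5
  5^2 mod 19 = (5 * 5) mod 19 = 6
  5^3 mod 19 = (6 * 5) mod 19 = 11
Step 2: Result = 11.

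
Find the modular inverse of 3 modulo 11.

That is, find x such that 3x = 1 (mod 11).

Step 1: We need x such that 3 * x = 1 (mod 11).
Step 2: Using the extended Euclidean algorithm or trial:
  3 * 4 = 12 = 1 * 11 + 1.
Step 3: Since 12 mod 11 = 1, the inverse is x = 4.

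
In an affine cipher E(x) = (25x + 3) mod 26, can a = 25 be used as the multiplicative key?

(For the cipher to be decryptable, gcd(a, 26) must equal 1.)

Step 1: Compute gcd(25, 26).
Step 2: gcd(25, 26) = 1.
Since gcd = 1, 25 is coprime with 26, so it is a valid key.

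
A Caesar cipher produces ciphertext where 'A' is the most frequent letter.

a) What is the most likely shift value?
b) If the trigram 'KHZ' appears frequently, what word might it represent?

Step 1: In English, 'E' is the most frequent letter (12.7%).
Step 2: The most frequent ciphertext letter is 'A' (position 0).
Step 3: Shift = (0 - 4) mod 26 = 22.
Step 4: Decrypt 'KHZ' by shifting back 22:
  K -> O
  H -> L
  Z -> D
Step 5: 'KHZ' decrypts to 'OLD'.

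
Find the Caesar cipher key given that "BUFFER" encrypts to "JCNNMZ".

Step 1: Compare first letters: B (position 1) -> J (position 9).
Step 2: Shift = (9 - 1) mod 26 = 8.
The shift value is 8.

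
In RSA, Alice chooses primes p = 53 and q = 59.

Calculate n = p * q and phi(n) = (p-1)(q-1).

Step 1: n = p * q = 53 * 59 = 3127.
Step 2: phi(n) = (p-1)(q-1) = 52 * 58 = 3016.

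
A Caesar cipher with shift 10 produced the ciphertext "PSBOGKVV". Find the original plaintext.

Step 1: Reverse the shift by subtracting 10 from each letter position.
  P (position 15) -> position (15-10) mod 26 = 5 -> F
  S (position 18) -> position (18-10) mod 26 = 8 -> I
  B (position 1) -> position (1-10) mod 26 = 17 -> R
  O (position 14) -> position (14-10) mod 26 = 4 -> E
  G (position 6) -> position (6-10) mod 26 = 22 -> W
  K (position 10) -> position (10-10) mod 26 = 0 -> A
  V (position 21) -> position (21-10) mod 26 = 11 -> L
  V (position 21) -> position (21-10) mod 26 = 11 -> L
Decrypted message: FIREWALL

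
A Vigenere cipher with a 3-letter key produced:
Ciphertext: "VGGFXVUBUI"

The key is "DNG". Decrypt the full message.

Step 1: Key 'DNG' has length 3. Extended key: DNGDNGDNGD
Step 2: Decrypt each position:
  V(21) - D(3) = 18 = S
  G(6) - N(13) = 19 = T
  G(6) - G(6) = 0 = A
  F(5) - D(3) = 2 = C
  X(23) - N(13) = 10 = K
  V(21) - G(6) = 15 = P
  U(20) - D(3) = 17 = R
  B(1) - N(13) = 14 = O
  U(20) - G(6) = 14 = O
  I(8) - D(3) = 5 = F
Plaintext: STACKPROOF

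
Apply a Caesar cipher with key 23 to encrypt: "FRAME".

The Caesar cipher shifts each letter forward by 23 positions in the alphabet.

Step 1: For each letter, shift forward by 23 positions (mod 26).
  F (position 5) -> position (5+23) mod 26 = 2 -> C
  R (position 17) -> position (17+23) mod 26 = 14 -> O
  A (position 0) -> position (0+23) mod 26 = 23 -> X
  M (position 12) -> position (12+23) mod 26 = 9 -> J
  E (position 4) -> position (4+23) mod 26 = 1 -> B
Result: COXJB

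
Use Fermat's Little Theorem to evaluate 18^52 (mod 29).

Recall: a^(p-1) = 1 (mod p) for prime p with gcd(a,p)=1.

Step 1: Since 29 is prime, by Fermat's Little Theorem: 18^28 = 1 (mod 29).
Step 2: Reduce exponent: 52 mod 28 = 24.
Step 3: So 18^52 = 18^24 (mod 29).
Step 4: 18^24 mod 29 = 7.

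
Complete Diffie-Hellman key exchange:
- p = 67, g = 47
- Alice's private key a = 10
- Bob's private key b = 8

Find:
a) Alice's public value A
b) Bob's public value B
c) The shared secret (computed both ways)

Step 1: A = g^a mod p = 47^10 mod 67 = 35.
Step 2: B = g^b mod p = 47^8 mod 67 = 16.
Step 3: Alice computes s = B^a mod p = 16^10 mod 67 = 6.
Step 4: Bob computes s = A^b mod p = 35^8 mod 67 = 6.
Both sides agree: shared secret = 6.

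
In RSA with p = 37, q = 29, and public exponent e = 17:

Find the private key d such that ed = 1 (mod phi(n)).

Step 1: n = 37 * 29 = 1073.
Step 2: phi(n) = 36 * 28 = 1008.
Step 3: Find d such that 17 * d = 1 (mod 1008).
Step 4: d = 17^(-1) mod 1008 = 593.
Verification: 17 * 593 = 10081 = 10 * 1008 + 1.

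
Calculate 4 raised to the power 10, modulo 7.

Step 1: Compute 4^10 mod 7 step by step, reducing modulo 7 at each step.
  4^1 mod 7 = 4
  4^2 mod 7 = (4 * 4) mod 7 = 2
  4^3 mod 7 = (2 * 4) mod 7 = 1
  4^4 mod 7 = (1 * 4) mod 7 = 4
  4^5 mod 7 = (4 * 4) mod 7 = 2
  4^6 mod 7 = (2 * 4) mod 7 = 1
  4^7 mod 7 = (1 * 4) mod 7 = 4
  4^8 mod 7 = (4 * 4) mod 7 = 2
  4^9 mod 7 = (2 * 4) mod 7 = 1
  4^10 mod 7 = (1 * 4) mod 7 = 4
Step 2: Result = 4.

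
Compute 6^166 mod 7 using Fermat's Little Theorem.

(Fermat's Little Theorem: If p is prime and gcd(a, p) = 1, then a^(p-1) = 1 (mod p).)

Step 1: Since 7 is prime, by Fermat's Little Theorem: 6^6 = 1 (mod 7).
Step 2: Reduce exponent: 166 mod 6 = 4.
Step 3: So 6^166 = 6^4 (mod 7).
Step 4: 6^4 mod 7 = 1.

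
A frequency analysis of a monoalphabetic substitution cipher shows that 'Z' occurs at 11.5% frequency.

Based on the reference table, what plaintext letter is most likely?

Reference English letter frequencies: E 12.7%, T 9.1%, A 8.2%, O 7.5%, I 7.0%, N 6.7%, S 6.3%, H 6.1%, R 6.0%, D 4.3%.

Step 1: The observed frequency is 11.5%.
Step 2: Compare with English frequencies:
  E: 12.7% (difference: 1.2%) <-- closest
  T: 9.1% (difference: 2.4%)
  A: 8.2% (difference: 3.3%)
  O: 7.5% (difference: 4.0%)
  I: 7.0% (difference: 4.5%)
  N: 6.7% (difference: 4.8%)
  S: 6.3% (difference: 5.2%)
  H: 6.1% (difference: 5.4%)
  R: 6.0% (difference: 5.5%)
  D: 4.3% (difference: 7.2%)
Step 3: 'Z' most likely represents 'E' (frequency 12.7%).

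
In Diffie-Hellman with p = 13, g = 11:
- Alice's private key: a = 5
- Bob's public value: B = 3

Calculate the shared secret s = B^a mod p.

Step 1: s = B^a mod p = 3^5 mod 13.
  3^1 mod 13 = 3
  3^2 mod 13 = (3 * 3) mod 13 = 9
  3^3 mod 13 = (9 * 3) mod 13 = 1
  3^4 mod 13 = (1 * 3) mod 13 = 3
  3^5 mod 13 = (3 * 3) mod 13 = 9
Result: shared secret = 9.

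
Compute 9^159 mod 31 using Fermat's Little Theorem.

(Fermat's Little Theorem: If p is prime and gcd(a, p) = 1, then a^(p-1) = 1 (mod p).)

Step 1: Since 31 is prime, by Fermat's Little Theorem: 9^30 = 1 (mod 31).
Step 2: Reduce exponent: 159 mod 30 = 9.
Step 3: So 9^159 = 9^9 (mod 31).
Step 4: 9^9 mod 31 = 4.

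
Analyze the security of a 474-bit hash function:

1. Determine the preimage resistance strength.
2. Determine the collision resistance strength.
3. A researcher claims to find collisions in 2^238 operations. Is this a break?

Step 1: Preimage resistance requires brute-force of 2^474 operations.
Step 2: Collision resistance (birthday bound) = 2^(474/2) = 2^237.
Step 3: The claimed attack costs 2^238 operations.
Step 4: Since 2^238 >= 2^237, the claimed attack is no faster than the generic birthday attack, so this does not break collision resistance.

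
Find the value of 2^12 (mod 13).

Step 1: Compute 2^12 mod 13 step by step, reducing modulo 13 at each step.
  2^1 mod 13 = 2
  2^2 mod 13 = (2 * 2) mod 13 = 4
  2^3 mod 13 = (4 * 2) mod 13 = 8
  2^4 mod 13 = (8 * 2) mod 13 = 3
  2^5 mod 13 = (3 * 2) mod 13 = 6
  2^6 mod 13 = (6 * 2) mod 13 = 12
  2^7 mod 13 = (12 * 2) mod 13 = 11
  2^8 mod 13 = (11 * 2) mod 13 = 9
  2^9 mod 13 = (9 * 2) mod 13 = 5
  2^10 mod 13 = (5 * 2) mod 13 = 10
  2^11 mod 13 = (10 * 2) mod 13 = 7
  2^12 mod 13 = (7 * 2) mod 13 = 1
Step 2: Result = 1.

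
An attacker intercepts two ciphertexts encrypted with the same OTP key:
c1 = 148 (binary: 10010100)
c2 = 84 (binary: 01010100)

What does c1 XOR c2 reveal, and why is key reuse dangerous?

Step 1: c1 XOR c2 = (m1 XOR k) XOR (m2 XOR k).
Step 2: By XOR associativity/commutativity: = m1 XOR m2 XOR k XOR k = m1 XOR m2.
Step 3: 10010100 XOR 01010100 = 11000000 = 192.
Step 4: The key cancels out! An attacker learns m1 XOR m2 = 192, revealing the relationship between plaintexts.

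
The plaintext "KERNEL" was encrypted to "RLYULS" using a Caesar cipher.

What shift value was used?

Step 1: Compare first letters: K (position 10) -> R (position 17).
Step 2: Shift = (17 - 10) mod 26 = 7.
The shift value is 7.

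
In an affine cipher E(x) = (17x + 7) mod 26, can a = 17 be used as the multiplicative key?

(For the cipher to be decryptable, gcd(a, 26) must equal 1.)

Step 1: Compute gcd(17, 26).
Step 2: gcd(17, 26) = 1.
Since gcd = 1, 17 is coprime with 26, so it is a valid key.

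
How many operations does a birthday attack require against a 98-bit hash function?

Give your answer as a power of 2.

Step 1: The birthday paradox gives collision probability ~50% after sqrt(2^n) = 2^(n/2) hashes.
Step 2: For 98-bit output: 2^(98/2) = 2^49.
Step 3: Approximately 2^49 hash computations needed.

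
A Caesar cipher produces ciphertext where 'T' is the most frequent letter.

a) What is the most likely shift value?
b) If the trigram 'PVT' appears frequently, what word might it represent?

Step 1: In English, 'E' is the most frequent letter (12.7%).
Step 2: The most frequent ciphertext letter is 'T' (position 19).
Step 3: Shift = (19 - 4) mod 26 = 15.
Step 4: Decrypt 'PVT' by shifting back 15:
  P -> A
  V -> G
  T -> E
Step 5: 'PVT' decrypts to 'AGE'.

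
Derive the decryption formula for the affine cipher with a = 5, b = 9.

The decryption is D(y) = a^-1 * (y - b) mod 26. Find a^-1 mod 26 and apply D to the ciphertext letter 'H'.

Step 1: Find a^-1, the modular inverse of 5 mod 26.
Step 2: We need 5 * a^-1 = 1 (mod 26).
Step 3: 5 * 21 = 105 = 4 * 26 + 1, so a^-1 = 21.
Step 4: D(y) = 21(y - 9) mod 26.
Step 5: Apply to 'H' (y = 7): D(7) = 21 * (7 - 9) mod 26 = 21 * -2 mod 26 = 10 -> 'K'.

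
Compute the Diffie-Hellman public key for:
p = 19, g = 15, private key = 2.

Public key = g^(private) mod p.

Step 1: A = g^a mod p = 15^2 mod 19.
  15^1 mod 19 = 15
  15^2 mod 19 = (15 * 15) mod 19 = 16
Result: A = 16.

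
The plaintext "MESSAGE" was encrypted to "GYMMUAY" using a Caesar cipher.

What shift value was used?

Step 1: Compare first letters: M (position 12) -> G (position 6).
Step 2: Shift = (6 - 12) mod 26 = 20.
The shift value is 20.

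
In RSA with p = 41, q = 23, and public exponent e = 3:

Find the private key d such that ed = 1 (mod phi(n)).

Step 1: n = 41 * 23 = 943.
Step 2: phi(n) = 40 * 22 = 880.
Step 3: Find d such that 3 * d = 1 (mod 880).
Step 4: d = 3^(-1) mod 880 = 587.
Verification: 3 * 587 = 1761 = 2 * 880 + 1.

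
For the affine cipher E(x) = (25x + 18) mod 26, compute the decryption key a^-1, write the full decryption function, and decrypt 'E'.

Step 1: Find a^-1, the modular inverse of 25 mod 26.
Step 2: We need 25 * a^-1 = 1 (mod 26).
Step 3: 25 * 25 = 625 = 24 * 26 + 1, so a^-1 = 25.
Step 4: D(y) = 25(y - 18) mod 26.
Step 5: Apply to 'E' (y = 4): D(4) = 25 * (4 - 18) mod 26 = 25 * -14 mod 26 = 14 -> 'O'.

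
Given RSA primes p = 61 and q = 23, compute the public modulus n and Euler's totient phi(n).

Step 1: n = p * q = 61 * 23 = 1403.
Step 2: phi(n) = (p-1)(q-1) = 60 * 22 = 1320.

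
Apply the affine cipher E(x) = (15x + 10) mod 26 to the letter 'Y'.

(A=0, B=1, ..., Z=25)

Step 1: Convert 'Y' to number: x = 24.
Step 2: E(24) = (15 * 24 + 10) mod 26 = 370 mod 26 = 6.
Step 3: Convert 6 back to letter: G.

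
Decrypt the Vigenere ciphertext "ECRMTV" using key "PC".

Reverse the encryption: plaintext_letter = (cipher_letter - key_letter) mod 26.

Step 1: Extend key: PCPCPC
Step 2: Decrypt each letter (c - k) mod 26:
  E(4) - P(15) = (4-15) mod 26 = 15 = P
  C(2) - C(2) = (2-2) mod 26 = 0 = A
  R(17) - P(15) = (17-15) mod 26 = 2 = C
  M(12) - C(2) = (12-2) mod 26 = 10 = K
  T(19) - P(15) = (19-15) mod 26 = 4 = E
  V(21) - C(2) = (21-2) mod 26 = 19 = T
Plaintext: PACKET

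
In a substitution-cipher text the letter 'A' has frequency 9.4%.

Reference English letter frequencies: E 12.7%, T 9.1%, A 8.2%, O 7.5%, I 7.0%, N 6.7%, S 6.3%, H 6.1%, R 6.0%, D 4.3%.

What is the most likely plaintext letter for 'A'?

Step 1: The observed frequency is 9.4%.
Step 2: Compare with English frequencies:
  E: 12.7% (difference: 3.3%)
  T: 9.1% (difference: 0.3%) <-- closest
  A: 8.2% (difference: 1.2%)
  O: 7.5% (difference: 1.9%)
  I: 7.0% (difference: 2.4%)
  N: 6.7% (difference: 2.7%)
  S: 6.3% (difference: 3.1%)
  H: 6.1% (difference: 3.3%)
  R: 6.0% (difference: 3.4%)
  D: 4.3% (difference: 5.1%)
Step 3: 'A' most likely represents 'T' (frequency 9.1%).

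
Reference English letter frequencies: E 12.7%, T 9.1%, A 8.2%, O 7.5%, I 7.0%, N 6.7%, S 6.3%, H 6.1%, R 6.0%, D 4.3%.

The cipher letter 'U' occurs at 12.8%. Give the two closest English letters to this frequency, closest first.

Step 1: Observed frequency of 'U' is 12.8%.
Step 2: Compute distances to each reference frequency and sort:
  E (12.7%): difference = 0.1% <-- BEST
  T (9.1%): difference = 3.7% <-- RUNNER-UP
  A (8.2%): difference = 4.6%
  O (7.5%): difference = 5.3%
  I (7.0%): difference = 5.8%
Step 3: Most likely is 'E' (12.7%, diff 0.1%); second most likely is 'T' (9.1%, diff 3.7%).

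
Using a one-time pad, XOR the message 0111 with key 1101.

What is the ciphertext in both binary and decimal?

Step 1: Write out the XOR operation bit by bit:
  Message: 0111
  Key:     1101
  XOR:     1010
Step 2: Convert to decimal: 1010 = 10.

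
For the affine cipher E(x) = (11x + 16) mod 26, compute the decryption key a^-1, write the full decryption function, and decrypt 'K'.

Step 1: Find a^-1, the modular inverse of 11 mod 26.
Step 2: We need 11 * a^-1 = 1 (mod 26).
Step 3: 11 * 19 = 209 = 8 * 26 + 1, so a^-1 = 19.
Step 4: D(y) = 19(y - 16) mod 26.
Step 5: Apply to 'K' (y = 10): D(10) = 19 * (10 - 16) mod 26 = 19 * -6 mod 26 = 16 -> 'Q'.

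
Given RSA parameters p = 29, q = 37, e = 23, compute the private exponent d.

Step 1: n = 29 * 37 = 1073.
Step 2: phi(n) = 28 * 36 = 1008.
Step 3: Find d such that 23 * d = 1 (mod 1008).
Step 4: d = 23^(-1) mod 1008 = 263.
Verification: 23 * 263 = 6049 = 6 * 1008 + 1.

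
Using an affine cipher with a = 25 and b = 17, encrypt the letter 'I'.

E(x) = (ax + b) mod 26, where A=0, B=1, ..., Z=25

Step 1: Convert 'I' to number: x = 8.
Step 2: E(8) = (25 * 8 + 17) mod 26 = 217 mod 26 = 9.
Step 3: Convert 9 back to letter: J.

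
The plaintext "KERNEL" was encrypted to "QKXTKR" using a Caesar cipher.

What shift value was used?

Step 1: Compare first letters: K (position 10) -> Q (position 16).
Step 2: Shift = (16 - 10) mod 26 = 6.
The shift value is 6.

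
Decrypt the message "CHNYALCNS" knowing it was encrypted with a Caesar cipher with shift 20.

Step 1: Reverse the shift by subtracting 20 from each letter position.
  C (position 2) -> position (2-20) mod 26 = 8 -> I
  H (position 7) -> position (7-20) mod 26 = 13 -> N
  N (position 13) -> position (13-20) mod 26 = 19 -> T
  Y (position 24) -> position (24-20) mod 26 = 4 -> E
  A (position 0) -> position (0-20) mod 26 = 6 -> G
  L (position 11) -> position (11-20) mod 26 = 17 -> R
  C (position 2) -> position (2-20) mod 26 = 8 -> I
  N (position 13) -> position (13-20) mod 26 = 19 -> T
  S (position 18) -> position (18-20) mod 26 = 24 -> Y
Decrypted message: INTEGRITY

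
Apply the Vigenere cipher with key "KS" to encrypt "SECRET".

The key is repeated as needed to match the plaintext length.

Step 1: Repeat key to match plaintext length:
  Plaintext: SECRET
  Key:       KSKSKS
Step 2: Encrypt each letter:
  S(18) + K(10) = (18+10) mod 26 = 2 = C
  E(4) + S(18) = (4+18) mod 26 = 22 = W
  C(2) + K(10) = (2+10) mod 26 = 12 = M
  R(17) + S(18) = (17+18) mod 26 = 9 = J
  E(4) + K(10) = (4+10) mod 26 = 14 = O
  T(19) + S(18) = (19+18) mod 26 = 11 = L
Ciphertext: CWMJOL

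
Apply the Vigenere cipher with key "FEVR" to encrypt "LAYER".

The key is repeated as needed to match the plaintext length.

Step 1: Repeat key to match plaintext length:
  Plaintext: LAYER
  Key:       FEVRF
Step 2: Encrypt each letter:
  L(11) + F(5) = (11+5) mod 26 = 16 = Q
  A(0) + E(4) = (0+4) mod 26 = 4 = E
  Y(24) + V(21) = (24+21) mod 26 = 19 = T
  E(4) + R(17) = (4+17) mod 26 = 21 = V
  R(17) + F(5) = (17+5) mod 26 = 22 = W
Ciphertext: QETVW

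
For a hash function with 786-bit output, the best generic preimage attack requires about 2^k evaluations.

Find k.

Step 1: The hash has a 786-bit output.
Step 2: Preimage resistance means: given a digest h(x), it should be infeasible to find any input that hashes to it.
With a 786-bit output there are 2^786 possible digests, so a generic brute-force preimage search costs about 2^786 evaluations.
Step 3: Security level = 786 bits.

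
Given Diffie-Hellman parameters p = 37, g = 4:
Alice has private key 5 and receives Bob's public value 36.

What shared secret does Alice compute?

Step 1: s = B^a mod p = 36^5 mod 37.
  36^1 mod 37 = 36
  36^2 mod 37 = (36 * 36) mod 37 = 1
  36^3 mod 37 = (1 * 36) mod 37 = 36
  36^4 mod 37 = (36 * 36) mod 37 = 1
  36^5 mod 37 = (1 * 36) mod 37 = 36
Result: shared secret = 36.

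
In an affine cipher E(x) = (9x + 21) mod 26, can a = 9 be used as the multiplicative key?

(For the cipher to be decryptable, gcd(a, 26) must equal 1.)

Step 1: Compute gcd(9, 26).
Step 2: gcd(9, 26) = 1.
Since gcd = 1, 9 is coprime with 26, so it is a valid key.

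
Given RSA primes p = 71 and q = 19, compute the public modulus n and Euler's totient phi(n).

Step 1: n = p * q = 71 * 19 = 1349.
Step 2: phi(n) = (p-1)(q-1) = 70 * 18 = 1260.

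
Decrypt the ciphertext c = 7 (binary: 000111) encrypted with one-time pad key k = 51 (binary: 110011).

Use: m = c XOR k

Step 1: XOR ciphertext with key:
  Ciphertext: 000111
  Key:        110011
  XOR:        110100
Step 2: Plaintext = 110100 = 52 in decimal.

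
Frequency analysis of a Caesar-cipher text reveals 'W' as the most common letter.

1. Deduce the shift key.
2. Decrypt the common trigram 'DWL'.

Step 1: In English, 'E' is the most frequent letter (12.7%).
Step 2: The most frequent ciphertext letter is 'W' (position 22).
Step 3: Shift = (22 - 4) mod 26 = 18.
Step 4: Decrypt 'DWL' by shifting back 18:
  D -> L
  W -> E
  L -> T
Step 5: 'DWL' decrypts to 'LET'.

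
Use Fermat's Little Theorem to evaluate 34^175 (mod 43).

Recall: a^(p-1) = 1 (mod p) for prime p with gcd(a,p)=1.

Step 1: Since 43 is prime, by Fermat's Little Theorem: 34^42 = 1 (mod 43).
Step 2: Reduce exponent: 175 mod 42 = 7.
Step 3: So 34^175 = 34^7 (mod 43).
Step 4: 34^7 mod 43 = 7.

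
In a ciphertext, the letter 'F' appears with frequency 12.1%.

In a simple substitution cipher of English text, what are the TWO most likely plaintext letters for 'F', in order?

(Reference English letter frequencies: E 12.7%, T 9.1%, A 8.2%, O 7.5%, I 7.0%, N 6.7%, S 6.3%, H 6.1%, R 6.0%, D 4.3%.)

Step 1: Observed frequency of 'F' is 12.1%.
Step 2: Compute distances to each reference frequency and sort:
  E (12.7%): difference = 0.6% <-- BEST
  T (9.1%): difference = 3.0% <-- RUNNER-UP
  A (8.2%): difference = 3.9%
  O (7.5%): difference = 4.6%
  I (7.0%): difference = 5.1%
Step 3: Most likely is 'E' (12.7%, diff 0.6%); second most likely is 'T' (9.1%, diff 3.0%).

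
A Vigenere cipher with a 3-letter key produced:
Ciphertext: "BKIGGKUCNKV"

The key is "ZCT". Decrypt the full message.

Step 1: Key 'ZCT' has length 3. Extended key: ZCTZCTZCTZC
Step 2: Decrypt each position:
  B(1) - Z(25) = 2 = C
  K(10) - C(2) = 8 = I
  I(8) - T(19) = 15 = P
  G(6) - Z(25) = 7 = H
  G(6) - C(2) = 4 = E
  K(10) - T(19) = 17 = R
  U(20) - Z(25) = 21 = V
  C(2) - C(2) = 0 = A
  N(13) - T(19) = 20 = U
  K(10) - Z(25) = 11 = L
  V(21) - C(2) = 19 = T
Plaintext: CIPHERVAULT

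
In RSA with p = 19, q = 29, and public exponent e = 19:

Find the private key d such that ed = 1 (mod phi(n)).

Step 1: n = 19 * 29 = 551.
Step 2: phi(n) = 18 * 28 = 504.
Step 3: Find d such that 19 * d = 1 (mod 504).
Step 4: d = 19^(-1) mod 504 = 451.
Verification: 19 * 451 = 8569 = 17 * 504 + 1.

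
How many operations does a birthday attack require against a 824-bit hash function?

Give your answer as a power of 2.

Step 1: The birthday paradox gives collision probability ~50% after sqrt(2^n) = 2^(n/2) hashes.
Step 2: For 824-bit output: 2^(824/2) = 2^412.
Step 3: Approximately 2^412 hash computations needed.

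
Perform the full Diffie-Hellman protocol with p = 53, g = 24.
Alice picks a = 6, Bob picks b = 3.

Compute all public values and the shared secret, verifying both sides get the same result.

Step 1: A = g^a mod p = 24^6 mod 53 = 28.
Step 2: B = g^b mod p = 24^3 mod 53 = 44.
Step 3: Alice computes s = B^a mod p = 44^6 mod 53 = 10.
Step 4: Bob computes s = A^b mod p = 28^3 mod 53 = 10.
Both sides agree: shared secret = 10.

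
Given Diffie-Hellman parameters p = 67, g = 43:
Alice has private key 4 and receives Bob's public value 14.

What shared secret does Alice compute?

Step 1: s = B^a mod p = 14^4 mod 67.
  14^1 mod 67 = 14
  14^2 mod 67 = (14 * 14) mod 67 = 62
  14^3 mod 67 = (62 * 14) mod 67 = 64
  14^4 mod 67 = (64 * 14) mod 67 = 25
Result: shared secret = 25.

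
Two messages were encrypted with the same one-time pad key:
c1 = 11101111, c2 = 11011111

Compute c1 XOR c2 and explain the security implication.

Step 1: c1 XOR c2 = (m1 XOR k) XOR (m2 XOR k).
Step 2: By XOR associativity/commutativity: = m1 XOR m2 XOR k XOR k = m1 XOR m2.
Step 3: 11101111 XOR 11011111 = 00110000 = 48.
Step 4: The key cancels out! An attacker learns m1 XOR m2 = 48, revealing the relationship between plaintexts.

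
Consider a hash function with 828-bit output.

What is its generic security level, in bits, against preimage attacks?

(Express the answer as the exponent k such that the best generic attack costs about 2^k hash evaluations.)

Step 1: The hash has a 828-bit output.
Step 2: Preimage resistance means: given a digest h(x), it should be infeasible to find any input that hashes to it.
With a 828-bit output there are 2^828 possible digests, so a generic brute-force preimage search costs about 2^828 evaluations.
Step 3: Security level = 828 bits.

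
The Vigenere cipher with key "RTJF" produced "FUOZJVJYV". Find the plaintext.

Step 1: Extend key: RTJFRTJFR
Step 2: Decrypt each letter (c - k) mod 26:
  F(5) - R(17) = (5-17) mod 26 = 14 = O
  U(20) - T(19) = (20-19) mod 26 = 1 = B
  O(14) - J(9) = (14-9) mod 26 = 5 = F
  Z(25) - F(5) = (25-5) mod 26 = 20 = U
  J(9) - R(17) = (9-17) mod 26 = 18 = S
  V(21) - T(19) = (21-19) mod 26 = 2 = C
  J(9) - J(9) = (9-9) mod 26 = 0 = A
  Y(24) - F(5) = (24-5) mod 26 = 19 = T
  V(21) - R(17) = (21-17) mod 26 = 4 = E
Plaintext: OBFUSCATE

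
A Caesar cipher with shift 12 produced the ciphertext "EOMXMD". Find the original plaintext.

Step 1: Reverse the shift by subtracting 12 from each letter position.
  E (position 4) -> position (4-12) mod 26 = 18 -> S
  O (position 14) -> position (14-12) mod 26 = 2 -> C
  M (position 12) -> position (12-12) mod 26 = 0 -> A
  X (position 23) -> position (23-12) mod 26 = 11 -> L
  M (position 12) -> position (12-12) mod 26 = 0 -> A
  D (position 3) -> position (3-12) mod 26 = 17 -> R
Decrypted message: SCALAR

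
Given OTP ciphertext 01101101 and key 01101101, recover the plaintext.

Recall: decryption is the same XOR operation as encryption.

Step 1: XOR ciphertext with key:
  Ciphertext: 01101101
  Key:        01101101
  XOR:        00000000
Step 2: Plaintext = 00000000 = 0 in decimal.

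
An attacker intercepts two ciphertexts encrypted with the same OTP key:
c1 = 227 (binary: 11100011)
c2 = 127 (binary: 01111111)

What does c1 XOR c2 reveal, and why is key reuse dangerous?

Step 1: c1 XOR c2 = (m1 XOR k) XOR (m2 XOR k).
Step 2: By XOR associativity/commutativity: = m1 XOR m2 XOR k XOR k = m1 XOR m2.
Step 3: 11100011 XOR 01111111 = 10011100 = 156.
Step 4: The key cancels out! An attacker learns m1 XOR m2 = 156, revealing the relationship between plaintexts.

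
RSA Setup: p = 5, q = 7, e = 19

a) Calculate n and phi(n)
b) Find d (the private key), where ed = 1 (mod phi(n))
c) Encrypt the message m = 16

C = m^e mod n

Step 1: n = 5 * 7 = 35.
Step 2: phi(n) = (5-1)(7-1) = 4 * 6 = 24.
Step 3: Find d = 19^(-1) mod 24 = 19.
  Verify: 19 * 19 = 361 = 1 (mod 24).
Step 4: C = 16^19 mod 35 = 16.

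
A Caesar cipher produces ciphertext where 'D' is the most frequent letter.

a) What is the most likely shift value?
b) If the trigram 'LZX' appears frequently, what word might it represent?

Step 1: In English, 'E' is the most frequent letter (12.7%).
Step 2: The most frequent ciphertext letter is 'D' (position 3).
Step 3: Shift = (3 - 4) mod 26 = 25.
Step 4: Decrypt 'LZX' by shifting back 25:
  L -> M
  Z -> A
  X -> Y
Step 5: 'LZX' decrypts to 'MAY'.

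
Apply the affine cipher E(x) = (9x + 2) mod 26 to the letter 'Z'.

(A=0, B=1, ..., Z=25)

Step 1: Convert 'Z' to number: x = 25.
Step 2: E(25) = (9 * 25 + 2) mod 26 = 227 mod 26 = 19.
Step 3: Convert 19 back to letter: T.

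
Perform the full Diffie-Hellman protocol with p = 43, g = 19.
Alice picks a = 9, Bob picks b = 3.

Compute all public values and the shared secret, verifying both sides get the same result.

Step 1: A = g^a mod p = 19^9 mod 43 = 27.
Step 2: B = g^b mod p = 19^3 mod 43 = 22.
Step 3: Alice computes s = B^a mod p = 22^9 mod 43 = 32.
Step 4: Bob computes s = A^b mod p = 27^3 mod 43 = 32.
Both sides agree: shared secret = 32.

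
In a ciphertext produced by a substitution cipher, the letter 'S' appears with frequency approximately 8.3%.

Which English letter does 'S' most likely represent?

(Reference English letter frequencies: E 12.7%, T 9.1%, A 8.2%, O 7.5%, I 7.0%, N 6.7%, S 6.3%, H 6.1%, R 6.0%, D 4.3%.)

Step 1: The observed frequency is 8.3%.
Step 2: Compare with English frequencies:
  E: 12.7% (difference: 4.4%)
  T: 9.1% (difference: 0.8%)
  A: 8.2% (difference: 0.1%) <-- closest
  O: 7.5% (difference: 0.8%)
  I: 7.0% (difference: 1.3%)
  N: 6.7% (difference: 1.6%)
  S: 6.3% (difference: 2.0%)
  H: 6.1% (difference: 2.2%)
  R: 6.0% (difference: 2.3%)
  D: 4.3% (difference: 4.0%)
Step 3: 'S' most likely represents 'A' (frequency 8.2%).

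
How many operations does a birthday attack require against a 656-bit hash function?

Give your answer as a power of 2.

Step 1: The birthday paradox gives collision probability ~50% after sqrt(2^n) = 2^(n/2) hashes.
Step 2: For 656-bit output: 2^(656/2) = 2^328.
Step 3: Approximately 2^328 hash computations needed.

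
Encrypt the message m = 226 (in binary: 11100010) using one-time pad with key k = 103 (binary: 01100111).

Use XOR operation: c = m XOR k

Step 1: Write out the XOR operation bit by bit:
  Message: 11100010
  Key:     01100111
  XOR:     10000101
Step 2: Convert to decimal: 10000101 = 133.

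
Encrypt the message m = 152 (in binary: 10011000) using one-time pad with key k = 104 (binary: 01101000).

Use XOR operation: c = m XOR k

Step 1: Write out the XOR operation bit by bit:
  Message: 10011000
  Key:     01101000
  XOR:     11110000
Step 2: Convert to decimal: 11110000 = 240.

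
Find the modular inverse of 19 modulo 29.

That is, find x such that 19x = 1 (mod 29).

Step 1: We need x such that 19 * x = 1 (mod 29).
Step 2: Using the extended Euclidean algorithm or trial:
  19 * 26 = 494 = 17 * 29 + 1.
Step 3: Since 494 mod 29 = 1, the inverse is x = 26.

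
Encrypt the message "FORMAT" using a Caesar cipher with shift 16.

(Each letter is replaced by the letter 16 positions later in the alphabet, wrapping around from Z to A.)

Step 1: For each letter, shift forward by 16 positions (mod 26).
  F (position 5) -> position (5+16) mod 26 = 21 -> V
  O (position 14) -> position (14+16) mod 26 = 4 -> E
  R (position 17) -> position (17+16) mod 26 = 7 -> H
  M (position 12) -> position (12+16) mod 26 = 2 -> C
  A (position 0) -> position (0+16) mod 26 = 16 -> Q
  T (position 19) -> position (19+16) mod 26 = 9 -> J
Result: VEHCQJ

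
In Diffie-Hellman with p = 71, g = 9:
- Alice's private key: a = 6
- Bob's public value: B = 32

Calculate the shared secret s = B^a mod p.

Step 1: s = B^a mod p = 32^6 mod 71.
  32^1 mod 71 = 32
  32^2 mod 71 = (32 * 32) mod 71 = 30
  32^3 mod 71 = (30 * 32) mod 71 = 37
  32^4 mod 71 = (37 * 32) mod 71 = 48
  32^5 mod 71 = (48 * 32) mod 71 = 45
  32^6 mod 71 = (45 * 32) mod 71 = 20
Result: shared secret = 20.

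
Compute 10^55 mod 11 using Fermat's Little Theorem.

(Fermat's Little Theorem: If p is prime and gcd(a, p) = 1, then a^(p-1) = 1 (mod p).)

Step 1: Since 11 is prime, by Fermat's Little Theorem: 10^10 = 1 (mod 11).
Step 2: Reduce exponent: 55 mod 10 = 5.
Step 3: So 10^55 = 10^5 (mod 11).
Step 4: 10^5 mod 11 = 10.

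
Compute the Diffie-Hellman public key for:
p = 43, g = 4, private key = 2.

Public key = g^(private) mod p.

Step 1: A = g^a mod p = 4^2 mod 43.
  4^1 mod 43 = 4
  4^2 mod 43 = (4 * 4) mod 43 = 16
Result: A = 16.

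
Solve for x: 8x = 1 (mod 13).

Step 1: We need x such that 8 * x = 1 (mod 13).
Step 2: Using the extended Euclidean algorithm or trial:
  8 * 5 = 40 = 3 * 13 + 1.
Step 3: Since 40 mod 13 = 1, the inverse is x = 5.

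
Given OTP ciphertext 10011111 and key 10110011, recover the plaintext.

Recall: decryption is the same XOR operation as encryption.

Step 1: XOR ciphertext with key:
  Ciphertext: 10011111
  Key:        10110011
  XOR:        00101100
Step 2: Plaintext = 00101100 = 44 in decimal.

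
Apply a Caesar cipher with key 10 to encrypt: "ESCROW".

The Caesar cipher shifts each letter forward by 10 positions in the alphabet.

Step 1: For each letter, shift forward by 10 positions (mod 26).
  E (position 4) -> position (4+10) mod 26 = 14 -> O
  S (position 18) -> position (18+10) mod 26 = 2 -> C
  C (position 2) -> position (2+10) mod 26 = 12 -> M
  R (position 17) -> position (17+10) mod 26 = 1 -> B
  O (position 14) -> position (14+10) mod 26 = 24 -> Y
  W (position 22) -> position (22+10) mod 26 = 6 -> G
Result: OCMBYG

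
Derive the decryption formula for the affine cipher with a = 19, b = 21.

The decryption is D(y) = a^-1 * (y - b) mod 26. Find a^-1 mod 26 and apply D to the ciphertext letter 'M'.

Step 1: Find a^-1, the modular inverse of 19 mod 26.
Step 2: We need 19 * a^-1 = 1 (mod 26).
Step 3: 19 * 11 = 209 = 8 * 26 + 1, so a^-1 = 11.
Step 4: D(y) = 11(y - 21) mod 26.
Step 5: Apply to 'M' (y = 12): D(12) = 11 * (12 - 21) mod 26 = 11 * -9 mod 26 = 5 -> 'F'.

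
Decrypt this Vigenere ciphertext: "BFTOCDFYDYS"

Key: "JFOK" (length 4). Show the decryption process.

Step 1: Key 'JFOK' has length 4. Extended key: JFOKJFOKJFO
Step 2: Decrypt each position:
  B(1) - J(9) = 18 = S
  F(5) - F(5) = 0 = A
  T(19) - O(14) = 5 = F
  O(14) - K(10) = 4 = E
  C(2) - J(9) = 19 = T
  D(3) - F(5) = 24 = Y
  F(5) - O(14) = 17 = R
  Y(24) - K(10) = 14 = O
  D(3) - J(9) = 20 = U
  Y(24) - F(5) = 19 = T
  S(18) - O(14) = 4 = E
Plaintext: SAFETYROUTE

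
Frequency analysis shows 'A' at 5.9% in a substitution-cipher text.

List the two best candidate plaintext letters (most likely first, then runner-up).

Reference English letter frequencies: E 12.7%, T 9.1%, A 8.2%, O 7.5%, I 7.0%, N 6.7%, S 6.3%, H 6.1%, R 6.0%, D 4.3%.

Step 1: Observed frequency of 'A' is 5.9%.
Step 2: Compute distances to each reference frequency and sort:
  R (6.0%): difference = 0.1% <-- BEST
  H (6.1%): difference = 0.2% <-- RUNNER-UP
  S (6.3%): difference = 0.4%
  N (6.7%): difference = 0.8%
  I (7.0%): difference = 1.1%
Step 3: Most likely is 'R' (6.0%, diff 0.1%); second most likely is 'H' (6.1%, diff 0.2%).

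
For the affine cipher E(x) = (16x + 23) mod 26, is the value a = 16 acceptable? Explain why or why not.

Step 1: Compute gcd(16, 26).
Step 2: gcd(16, 26) = 2.
Since gcd = 2 != 1, 16 shares a common factor with 26, so it cannot be used.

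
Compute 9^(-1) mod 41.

Step 1: We need x such that 9 * x = 1 (mod 41).
Step 2: Using the extended Euclidean algorithm or trial:
  9 * 32 = 288 = 7 * 41 + 1.
Step 3: Since 288 mod 41 = 1, the inverse is x = 32.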